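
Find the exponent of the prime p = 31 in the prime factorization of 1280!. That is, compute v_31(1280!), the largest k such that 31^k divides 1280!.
v_31(1280!) = 42

Legendre's formula: v_p(n!) = Σ_{k ≥ 1} ⌊n / p^k⌋. For p = 31, n = 1280, the terms are:
  ⌊1280/31^1⌋ = ⌊1280/31⌋ = 41
  ⌊1280/31^2⌋ = ⌊1280/961⌋ = 1
(the next term ⌊1280/31^3⌋ = 0, terminating the sum). Summing: v_31(1280!) = 41 + 1 = 42.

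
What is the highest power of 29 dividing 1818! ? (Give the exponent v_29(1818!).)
v_29(1818!) = 64

Legendre's formula: v_p(n!) = Σ_{k ≥ 1} ⌊n / p^k⌋. For p = 29, n = 1818, the terms are:
  ⌊1818/29^1⌋ = ⌊1818/29⌋ = 62
  ⌊1818/29^2⌋ = ⌊1818/841⌋ = 2
(the next term ⌊1818/29^3⌋ = 0, terminating the sum). Summing: v_29(1818!) = 62 + 2 = 64.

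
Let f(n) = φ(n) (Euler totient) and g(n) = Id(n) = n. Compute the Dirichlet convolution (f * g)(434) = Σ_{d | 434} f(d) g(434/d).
(φ * Id)(434) = 2379

Divisors of 434: [1, 2, 7, 14, 31, 62, 217, 434]. For each d | 434:
  d = 1: φ(1) · Id(434/1) = 1 · 434 = 434
  d = 2: φ(2) · Id(434/2) = 1 · 217 = 217
  d = 7: φ(7) · Id(434/7) = 6 · 62 = 372
  d = 14: φ(14) · Id(434/14) = 6 · 31 = 186
  d = 31: φ(31) · Id(434/31) = 30 · 14 = 420
  d = 62: φ(62) · Id(434/62) = 30 · 7 = 210
  d = 217: φ(217) · Id(434/217) = 180 · 2 = 360
  d = 434: φ(434) · Id(434/434) = 180 · 1 = 180
Summing: (φ * Id)(434) = 434 + 217 + 372 + 186 + 420 + 210 + 360 + 180 = 2379.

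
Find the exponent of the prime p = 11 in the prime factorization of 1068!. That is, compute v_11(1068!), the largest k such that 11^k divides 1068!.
v_11(1068!) = 105

Legendre's formula: v_p(n!) = Σ_{k ≥ 1} ⌊n / p^k⌋. For p = 11, n = 1068, the terms are:
  ⌊1068/11^1⌋ = ⌊1068/11⌋ = 97
  ⌊1068/11^2⌋ = ⌊1068/121⌋ = 8
(the next term ⌊1068/11^3⌋ = 0, terminating the sum). Summing: v_11(1068!) = 97 + 8 = 105.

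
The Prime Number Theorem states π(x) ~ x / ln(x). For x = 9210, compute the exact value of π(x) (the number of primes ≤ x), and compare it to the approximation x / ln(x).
π(9210) = 1142;  x/ln(x) ≈ 1008.98;  relative error ≈ 11.65%.

Directly count primes up to 9210: π(9210) = 1142. The PNT approximation gives 9210/ln(9210) ≈ 9210/9.12805 ≈ 1008.98. Relative error (π(x) − x/ln(x)) / π(x) ≈ 11.65%; the approximation is known to undercount slightly (Li(x) is a better estimate).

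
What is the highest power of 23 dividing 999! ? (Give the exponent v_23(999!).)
v_23(999!) = 44

Legendre's formula: v_p(n!) = Σ_{k ≥ 1} ⌊n / p^k⌋. For p = 23, n = 999, the terms are:
  ⌊999/23^1⌋ = ⌊999/23⌋ = 43
  ⌊999/23^2⌋ = ⌊999/529⌋ = 1
(the next term ⌊999/23^3⌋ = 0, terminating the sum). Summing: v_23(999!) = 43 + 1 = 44.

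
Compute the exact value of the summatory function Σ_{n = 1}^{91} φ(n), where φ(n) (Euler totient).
Σ_{n ≤ 91} φ(n) = 2552

Compute φ(n) for each 1 ≤ n ≤ 91: φ(1) = 1, φ(2) = 1, φ(3) = 2, φ(4) = 2, φ(5) = 4, φ(6) = 2, φ(7) = 6, φ(8) = 4, φ(9) = 6, φ(10) = 4, φ(11) = 10, φ(12) = 4, φ(13) = 12, φ(14) = 6, φ(15) = 8, φ(16) = 8, φ(17) = 16, φ(18) = 6, φ(19) = 18, φ(20) = 8, φ(21) = 12, φ(22) = 10, φ(23) = 22, φ(24) = 8, φ(25) = 20, φ(26) = 12, φ(27) = 18, φ(28) = 12, φ(29) = 28, φ(30) = 8, φ(31) = 30, φ(32) = 16, φ(33) = 20, φ(34) = 16, φ(35) = 24, φ(36) = 12, φ(37) = 36, φ(38) = 18, φ(39) = 24, φ(40) = 16, φ(41) = 40, φ(42) = 12, φ(43) = 42, φ(44) = 20, φ(45) = 24, φ(46) = 22, φ(47) = 46, φ(48) = 16, φ(49) = 42, φ(50) = 20, φ(51) = 32, φ(52) = 24, φ(53) = 52, φ(54) = 18, φ(55) = 40, φ(56) = 24, φ(57) = 36, φ(58) = 28, φ(59) = 58, φ(60) = 16, φ(61) = 60, φ(62) = 30, φ(63) = 36, φ(64) = 32, φ(65) = 48, φ(66) = 20, φ(67) = 66, φ(68) = 32, φ(69) = 44, φ(70) = 24, φ(71) = 70, φ(72) = 24, φ(73) = 72, φ(74) = 36, φ(75) = 40, φ(76) = 36, φ(77) = 60, φ(78) = 24, φ(79) = 78, φ(80) = 32, φ(81) = 54, φ(82) = 40, φ(83) = 82, φ(84) = 24, φ(85) = 64, φ(86) = 42, φ(87) = 56, φ(88) = 40, φ(89) = 88, φ(90) = 24, φ(91) = 72. Summing all 91 values: 2552. (Average order: Σ_{n ≤ x} φ(n) ~ (3/π²) x². For x = 91, (3/π²)·91² ≈ 2517.12.)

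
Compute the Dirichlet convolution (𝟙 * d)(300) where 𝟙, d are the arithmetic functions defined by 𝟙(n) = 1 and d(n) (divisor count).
(𝟙 * d)(300) = 108

Divisors of 300: [1, 2, 3, 4, 5, 6, 10, 12, 15, 20, 25, 30, 50, 60, 75, 100, 150, 300]. For each d | 300:
  d = 1: 𝟙(1) · d(300/1) = 1 · 18 = 18
  d = 2: 𝟙(2) · d(300/2) = 1 · 12 = 12
  d = 3: 𝟙(3) · d(300/3) = 1 · 9 = 9
  d = 4: 𝟙(4) · d(300/4) = 1 · 6 = 6
  d = 5: 𝟙(5) · d(300/5) = 1 · 12 = 12
  d = 6: 𝟙(6) · d(300/6) = 1 · 6 = 6
  d = 10: 𝟙(10) · d(300/10) = 1 · 8 = 8
  d = 12: 𝟙(12) · d(300/12) = 1 · 3 = 3
  d = 15: 𝟙(15) · d(300/15) = 1 · 6 = 6
  d = 20: 𝟙(20) · d(300/20) = 1 · 4 = 4
  d = 25: 𝟙(25) · d(300/25) = 1 · 6 = 6
  d = 30: 𝟙(30) · d(300/30) = 1 · 4 = 4
  d = 50: 𝟙(50) · d(300/50) = 1 · 4 = 4
  d = 60: 𝟙(60) · d(300/60) = 1 · 2 = 2
  d = 75: 𝟙(75) · d(300/75) = 1 · 3 = 3
  d = 100: 𝟙(100) · d(300/100) = 1 · 2 = 2
  d = 150: 𝟙(150) · d(300/150) = 1 · 2 = 2
  d = 300: 𝟙(300) · d(300/300) = 1 · 1 = 1
Summing: (𝟙 * d)(300) = 18 + 12 + 9 + 6 + 12 + 6 + 8 + 3 + 6 + 4 + 6 + 4 + 4 + 2 + 3 + 2 + 2 + 1 = 108.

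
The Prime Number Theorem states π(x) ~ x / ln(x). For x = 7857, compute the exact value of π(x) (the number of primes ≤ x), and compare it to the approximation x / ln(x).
π(7857) = 992;  x/ln(x) ≈ 876.00;  relative error ≈ 11.69%.

Directly count primes up to 7857: π(7857) = 992. The PNT approximation gives 7857/ln(7857) ≈ 7857/8.96916 ≈ 876.00. Relative error (π(x) − x/ln(x)) / π(x) ≈ 11.69%; the approximation is known to undercount slightly (Li(x) is a better estimate).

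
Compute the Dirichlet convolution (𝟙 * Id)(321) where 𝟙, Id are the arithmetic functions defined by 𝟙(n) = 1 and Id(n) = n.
(𝟙 * Id)(321) = 432

Divisors of 321: [1, 3, 107, 321]. For each d | 321:
  d = 1: 𝟙(1) · Id(321/1) = 1 · 321 = 321
  d = 3: 𝟙(3) · Id(321/3) = 1 · 107 = 107
  d = 107: 𝟙(107) · Id(321/107) = 1 · 3 = 3
  d = 321: 𝟙(321) · Id(321/321) = 1 · 1 = 1
Summing: (𝟙 * Id)(321) = 321 + 107 + 3 + 1 = 432.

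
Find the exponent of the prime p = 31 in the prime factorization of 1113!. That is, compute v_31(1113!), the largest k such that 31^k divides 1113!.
v_31(1113!) = 36

Legendre's formula: v_p(n!) = Σ_{k ≥ 1} ⌊n / p^k⌋. For p = 31, n = 1113, the terms are:
  ⌊1113/31^1⌋ = ⌊1113/31⌋ = 35
  ⌊1113/31^2⌋ = ⌊1113/961⌋ = 1
(the next term ⌊1113/31^3⌋ = 0, terminating the sum). Summing: v_31(1113!) = 35 + 1 = 36.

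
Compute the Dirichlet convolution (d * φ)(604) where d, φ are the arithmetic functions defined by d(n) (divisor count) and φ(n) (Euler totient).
(d * φ)(604) = 1064

Divisors of 604: [1, 2, 4, 151, 302, 604]. For each d | 604:
  d = 1: d(1) · φ(604/1) = 1 · 300 = 300
  d = 2: d(2) · φ(604/2) = 2 · 150 = 300
  d = 4: d(4) · φ(604/4) = 3 · 150 = 450
  d = 151: d(151) · φ(604/151) = 2 · 2 = 4
  d = 302: d(302) · φ(604/302) = 4 · 1 = 4
  d = 604: d(604) · φ(604/604) = 6 · 1 = 6
Summing: (d * φ)(604) = 300 + 300 + 450 + 4 + 4 + 6 = 1064.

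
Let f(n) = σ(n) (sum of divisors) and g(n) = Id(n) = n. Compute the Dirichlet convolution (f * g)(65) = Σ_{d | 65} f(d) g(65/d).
(σ * Id)(65) = 297

Divisors of 65: [1, 5, 13, 65]. For each d | 65:
  d = 1: σ(1) · Id(65/1) = 1 · 65 = 65
  d = 5: σ(5) · Id(65/5) = 6 · 13 = 78
  d = 13: σ(13) · Id(65/13) = 14 · 5 = 70
  d = 65: σ(65) · Id(65/65) = 84 · 1 = 84
Summing: (σ * Id)(65) = 65 + 78 + 70 + 84 = 297.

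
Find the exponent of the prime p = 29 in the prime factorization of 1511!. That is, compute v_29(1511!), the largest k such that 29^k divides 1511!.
v_29(1511!) = 53

Legendre's formula: v_p(n!) = Σ_{k ≥ 1} ⌊n / p^k⌋. For p = 29, n = 1511, the terms are:
  ⌊1511/29^1⌋ = ⌊1511/29⌋ = 52
  ⌊1511/29^2⌋ = ⌊1511/841⌋ = 1
(the next term ⌊1511/29^3⌋ = 0, terminating the sum). Summing: v_29(1511!) = 52 + 1 = 53.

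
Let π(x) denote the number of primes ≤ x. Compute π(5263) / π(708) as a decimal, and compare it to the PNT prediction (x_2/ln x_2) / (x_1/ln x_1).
π(5263)/π(708) = 698/126 ≈ 5.5397;  PNT prediction ≈ 5.6933.

π(708) = 126 and π(5263) = 698, so π(5263)/π(708) ≈ 5.5397. The PNT-predicted ratio is (5263/ln(5263)) / (708/ln(708)) ≈ 5.6933. The two agree to within a few percent, as expected.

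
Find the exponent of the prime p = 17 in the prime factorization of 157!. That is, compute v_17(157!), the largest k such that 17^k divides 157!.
v_17(157!) = 9

Legendre's formula: v_p(n!) = Σ_{k ≥ 1} ⌊n / p^k⌋. For p = 17, n = 157, the terms are:
  ⌊157/17^1⌋ = ⌊157/17⌋ = 9
(the next term ⌊157/17^2⌋ = 0, terminating the sum). Summing: v_17(157!) = 9 = 9.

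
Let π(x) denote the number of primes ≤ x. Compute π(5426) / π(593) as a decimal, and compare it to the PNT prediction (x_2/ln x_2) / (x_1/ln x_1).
π(5426)/π(593) = 716/108 ≈ 6.6296;  PNT prediction ≈ 6.7944.

π(593) = 108 and π(5426) = 716, so π(5426)/π(593) ≈ 6.6296. The PNT-predicted ratio is (5426/ln(5426)) / (593/ln(593)) ≈ 6.7944. The two agree to within a few percent, as expected.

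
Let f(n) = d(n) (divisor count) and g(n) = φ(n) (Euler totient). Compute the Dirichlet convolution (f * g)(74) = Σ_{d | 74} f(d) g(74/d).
(d * φ)(74) = 114

Divisors of 74: [1, 2, 37, 74]. For each d | 74:
  d = 1: d(1) · φ(74/1) = 1 · 36 = 36
  d = 2: d(2) · φ(74/2) = 2 · 36 = 72
  d = 37: d(37) · φ(74/37) = 2 · 1 = 2
  d = 74: d(74) · φ(74/74) = 4 · 1 = 4
Summing: (d * φ)(74) = 36 + 72 + 2 + 4 = 114.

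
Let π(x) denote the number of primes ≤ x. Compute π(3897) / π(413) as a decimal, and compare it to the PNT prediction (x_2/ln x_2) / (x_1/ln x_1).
π(3897)/π(413) = 539/80 ≈ 6.7375;  PNT prediction ≈ 6.8743.

π(413) = 80 and π(3897) = 539, so π(3897)/π(413) ≈ 6.7375. The PNT-predicted ratio is (3897/ln(3897)) / (413/ln(413)) ≈ 6.8743. The two agree to within a few percent, as expected.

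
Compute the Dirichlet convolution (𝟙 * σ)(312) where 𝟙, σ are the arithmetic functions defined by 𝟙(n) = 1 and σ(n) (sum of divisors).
(𝟙 * σ)(312) = 1950

Divisors of 312: [1, 2, 3, 4, 6, 8, 12, 13, 24, 26, 39, 52, 78, 104, 156, 312]. For each d | 312:
  d = 1: 𝟙(1) · σ(312/1) = 1 · 840 = 840
  d = 2: 𝟙(2) · σ(312/2) = 1 · 392 = 392
  d = 3: 𝟙(3) · σ(312/3) = 1 · 210 = 210
  d = 4: 𝟙(4) · σ(312/4) = 1 · 168 = 168
  d = 6: 𝟙(6) · σ(312/6) = 1 · 98 = 98
  d = 8: 𝟙(8) · σ(312/8) = 1 · 56 = 56
  d = 12: 𝟙(12) · σ(312/12) = 1 · 42 = 42
  d = 13: 𝟙(13) · σ(312/13) = 1 · 60 = 60
  d = 24: 𝟙(24) · σ(312/24) = 1 · 14 = 14
  d = 26: 𝟙(26) · σ(312/26) = 1 · 28 = 28
  d = 39: 𝟙(39) · σ(312/39) = 1 · 15 = 15
  d = 52: 𝟙(52) · σ(312/52) = 1 · 12 = 12
  d = 78: 𝟙(78) · σ(312/78) = 1 · 7 = 7
  d = 104: 𝟙(104) · σ(312/104) = 1 · 4 = 4
  d = 156: 𝟙(156) · σ(312/156) = 1 · 3 = 3
  d = 312: 𝟙(312) · σ(312/312) = 1 · 1 = 1
Summing: (𝟙 * σ)(312) = 840 + 392 + 210 + 168 + 98 + 56 + 42 + 60 + 14 + 28 + 15 + 12 + 7 + 4 + 3 + 1 = 1950.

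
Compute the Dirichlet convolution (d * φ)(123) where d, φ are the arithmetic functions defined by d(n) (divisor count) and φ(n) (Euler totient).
(d * φ)(123) = 168

Divisors of 123: [1, 3, 41, 123]. For each d | 123:
  d = 1: d(1) · φ(123/1) = 1 · 80 = 80
  d = 3: d(3) · φ(123/3) = 2 · 40 = 80
  d = 41: d(41) · φ(123/41) = 2 · 2 = 4
  d = 123: d(123) · φ(123/123) = 4 · 1 = 4
Summing: (d * φ)(123) = 80 + 80 + 4 + 4 = 168.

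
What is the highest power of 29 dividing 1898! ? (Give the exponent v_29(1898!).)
v_29(1898!) = 67

Legendre's formula: v_p(n!) = Σ_{k ≥ 1} ⌊n / p^k⌋. For p = 29, n = 1898, the terms are:
  ⌊1898/29^1⌋ = ⌊1898/29⌋ = 65
  ⌊1898/29^2⌋ = ⌊1898/841⌋ = 2
(the next term ⌊1898/29^3⌋ = 0, terminating the sum). Summing: v_29(1898!) = 65 + 2 = 67.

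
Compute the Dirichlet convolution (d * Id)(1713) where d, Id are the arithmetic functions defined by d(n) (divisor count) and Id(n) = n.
(d * Id)(1713) = 2865

Divisors of 1713: [1, 3, 571, 1713]. For each d | 1713:
  d = 1: d(1) · Id(1713/1) = 1 · 1713 = 1713
  d = 3: d(3) · Id(1713/3) = 2 · 571 = 1142
  d = 571: d(571) · Id(1713/571) = 2 · 3 = 6
  d = 1713: d(1713) · Id(1713/1713) = 4 · 1 = 4
Summing: (d * Id)(1713) = 1713 + 1142 + 6 + 4 = 2865.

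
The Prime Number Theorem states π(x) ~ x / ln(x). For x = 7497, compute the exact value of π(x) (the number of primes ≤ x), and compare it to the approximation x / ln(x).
π(7497) = 949;  x/ln(x) ≈ 840.26;  relative error ≈ 11.46%.

Directly count primes up to 7497: π(7497) = 949. The PNT approximation gives 7497/ln(7497) ≈ 7497/8.92226 ≈ 840.26. Relative error (π(x) − x/ln(x)) / π(x) ≈ 11.46%; the approximation is known to undercount slightly (Li(x) is a better estimate).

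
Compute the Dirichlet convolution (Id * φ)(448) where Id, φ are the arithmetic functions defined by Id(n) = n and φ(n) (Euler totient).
(Id * φ)(448) = 3328

Divisors of 448: [1, 2, 4, 7, 8, 14, 16, 28, 32, 56, 64, 112, 224, 448]. For each d | 448:
  d = 1: Id(1) · φ(448/1) = 1 · 192 = 192
  d = 2: Id(2) · φ(448/2) = 2 · 96 = 192
  d = 4: Id(4) · φ(448/4) = 4 · 48 = 192
  d = 7: Id(7) · φ(448/7) = 7 · 32 = 224
  d = 8: Id(8) · φ(448/8) = 8 · 24 = 192
  d = 14: Id(14) · φ(448/14) = 14 · 16 = 224
  d = 16: Id(16) · φ(448/16) = 16 · 12 = 192
  d = 28: Id(28) · φ(448/28) = 28 · 8 = 224
  d = 32: Id(32) · φ(448/32) = 32 · 6 = 192
  d = 56: Id(56) · φ(448/56) = 56 · 4 = 224
  d = 64: Id(64) · φ(448/64) = 64 · 6 = 384
  d = 112: Id(112) · φ(448/112) = 112 · 2 = 224
  d = 224: Id(224) · φ(448/224) = 224 · 1 = 224
  d = 448: Id(448) · φ(448/448) = 448 · 1 = 448
Summing: (Id * φ)(448) = 192 + 192 + 192 + 224 + 192 + 224 + 192 + 224 + 192 + 224 + 384 + 224 + 224 + 448 = 3328.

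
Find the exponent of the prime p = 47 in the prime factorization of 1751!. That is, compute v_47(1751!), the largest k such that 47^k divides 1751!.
v_47(1751!) = 37

Legendre's formula: v_p(n!) = Σ_{k ≥ 1} ⌊n / p^k⌋. For p = 47, n = 1751, the terms are:
  ⌊1751/47^1⌋ = ⌊1751/47⌋ = 37
(the next term ⌊1751/47^2⌋ = 0, terminating the sum). Summing: v_47(1751!) = 37 = 37.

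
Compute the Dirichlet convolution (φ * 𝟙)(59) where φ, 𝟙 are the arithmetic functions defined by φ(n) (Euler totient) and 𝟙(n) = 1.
(φ * 𝟙)(59) = 59

Divisors of 59: [1, 59]. For each d | 59:
  d = 1: φ(1) · 𝟙(59/1) = 1 · 1 = 1
  d = 59: φ(59) · 𝟙(59/59) = 58 · 1 = 58
Summing: (φ * 𝟙)(59) = 1 + 58 = 59.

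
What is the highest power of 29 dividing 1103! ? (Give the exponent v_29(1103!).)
v_29(1103!) = 39

Legendre's formula: v_p(n!) = Σ_{k ≥ 1} ⌊n / p^k⌋. For p = 29, n = 1103, the terms are:
  ⌊1103/29^1⌋ = ⌊1103/29⌋ = 38
  ⌊1103/29^2⌋ = ⌊1103/841⌋ = 1
(the next term ⌊1103/29^3⌋ = 0, terminating the sum). Summing: v_29(1103!) = 38 + 1 = 39.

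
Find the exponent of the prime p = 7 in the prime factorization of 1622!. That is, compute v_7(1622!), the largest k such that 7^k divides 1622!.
v_7(1622!) = 268

Legendre's formula: v_p(n!) = Σ_{k ≥ 1} ⌊n / p^k⌋. For p = 7, n = 1622, the terms are:
  ⌊1622/7^1⌋ = ⌊1622/7⌋ = 231
  ⌊1622/7^2⌋ = ⌊1622/49⌋ = 33
  ⌊1622/7^3⌋ = ⌊1622/343⌋ = 4
(the next term ⌊1622/7^4⌋ = 0, terminating the sum). Summing: v_7(1622!) = 231 + 33 + 4 = 268.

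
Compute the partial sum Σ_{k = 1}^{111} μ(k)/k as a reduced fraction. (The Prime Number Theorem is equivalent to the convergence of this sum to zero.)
Σ μ(k)/k = -678316192822146162262092815134314936522301/39962142402550705168325165981723972810713890

Values of μ(k) for 1 ≤ k ≤ 111: μ(1) = 1, μ(2) = -1, μ(3) = -1, μ(5) = -1, μ(6) = 1, μ(7) = -1, μ(10) = 1, μ(11) = -1, μ(13) = -1, μ(14) = 1, μ(15) = 1, μ(17) = -1, μ(19) = -1, μ(21) = 1, μ(22) = 1, μ(23) = -1, μ(26) = 1, μ(29) = -1, μ(30) = -1, μ(31) = -1, μ(33) = 1, μ(34) = 1, μ(35) = 1, μ(37) = -1, μ(38) = 1, μ(39) = 1, μ(41) = -1, μ(42) = -1, μ(43) = -1, μ(46) = 1, μ(47) = -1, μ(51) = 1, μ(53) = -1, μ(55) = 1, μ(57) = 1, μ(58) = 1, μ(59) = -1, μ(61) = -1, μ(62) = 1, μ(65) = 1, μ(66) = -1, μ(67) = -1, μ(69) = 1, μ(70) = -1, μ(71) = -1, μ(73) = -1, μ(74) = 1, μ(77) = 1, μ(78) = -1, μ(79) = -1, μ(82) = 1, μ(83) = -1, μ(85) = 1, μ(86) = 1, μ(87) = 1, μ(89) = -1, μ(91) = 1, μ(93) = 1, μ(94) = 1, μ(95) = 1, μ(97) = -1, μ(101) = -1, μ(102) = -1, μ(103) = -1, μ(105) = -1, μ(106) = 1, μ(107) = -1, μ(109) = -1, μ(110) = -1, μ(111) = 1, with μ = 0 on non-squarefree integers. Summing μ(k)/k for k where μ(k) ≠ 0 gives -678316192822146162262092815134314936522301/39962142402550705168325165981723972810713890 ≈ -0.0170. (PNT ⟺ this sum → 0 as n → ∞.)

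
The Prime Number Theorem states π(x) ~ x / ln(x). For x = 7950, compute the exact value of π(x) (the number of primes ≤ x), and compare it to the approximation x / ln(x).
π(7950) = 1004;  x/ln(x) ≈ 885.21;  relative error ≈ 11.83%.

Directly count primes up to 7950: π(7950) = 1004. The PNT approximation gives 7950/ln(7950) ≈ 7950/8.98093 ≈ 885.21. Relative error (π(x) − x/ln(x)) / π(x) ≈ 11.83%; the approximation is known to undercount slightly (Li(x) is a better estimate).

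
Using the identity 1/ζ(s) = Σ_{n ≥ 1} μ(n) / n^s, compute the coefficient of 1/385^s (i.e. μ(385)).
μ(385) = -1

Factor n = 385 = 5 · 7 · 11. μ(n) = 0 if any exponent ≥ 2 (not squarefree); otherwise μ(n) = (−1)^{ω(n)} where ω(n) is the number of distinct prime factors. Applying: μ(385) = -1.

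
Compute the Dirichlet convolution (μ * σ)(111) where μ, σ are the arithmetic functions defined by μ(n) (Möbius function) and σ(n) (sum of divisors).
(μ * σ)(111) = 111

Divisors of 111: [1, 3, 37, 111]. For each d | 111:
  d = 1: μ(1) · σ(111/1) = 1 · 152 = 152
  d = 3: μ(3) · σ(111/3) = -1 · 38 = -38
  d = 37: μ(37) · σ(111/37) = -1 · 4 = -4
  d = 111: μ(111) · σ(111/111) = 1 · 1 = 1
Summing: (μ * σ)(111) = 152 + -38 + -4 + 1 = 111.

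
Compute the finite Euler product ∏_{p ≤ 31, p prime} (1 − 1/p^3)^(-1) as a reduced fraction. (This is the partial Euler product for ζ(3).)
∏ = 209363023479599225665/174187638420315512832

The primes p ≤ 31 are [2, 3, 5, 7, 11, 13, 17, 19, 23, 29, 31]. For each prime, (1 − 1/p^3)^(-1) = p^3 / (p^3 − 1). The product is (1 − 1/2^3)^(-1), (1 − 1/3^3)^(-1), (1 − 1/5^3)^(-1), (1 − 1/7^3)^(-1), (1 − 1/11^3)^(-1), (1 − 1/13^3)^(-1), (1 − 1/17^3)^(-1), (1 − 1/19^3)^(-1), (1 − 1/23^3)^(-1), (1 − 1/29^3)^(-1), (1 − 1/31^3)^(-1) = ∏ p^3 / (p^3 − 1) = 209363023479599225665/174187638420315512832.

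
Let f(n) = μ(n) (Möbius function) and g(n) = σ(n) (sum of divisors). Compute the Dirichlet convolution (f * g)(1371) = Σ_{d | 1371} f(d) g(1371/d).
(μ * σ)(1371) = 1371

Divisors of 1371: [1, 3, 457, 1371]. For each d | 1371:
  d = 1: μ(1) · σ(1371/1) = 1 · 1832 = 1832
  d = 3: μ(3) · σ(1371/3) = -1 · 458 = -458
  d = 457: μ(457) · σ(1371/457) = -1 · 4 = -4
  d = 1371: μ(1371) · σ(1371/1371) = 1 · 1 = 1
Summing: (μ * σ)(1371) = 1832 + -458 + -4 + 1 = 1371.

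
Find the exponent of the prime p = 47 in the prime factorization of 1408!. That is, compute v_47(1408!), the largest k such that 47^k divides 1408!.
v_47(1408!) = 29

Legendre's formula: v_p(n!) = Σ_{k ≥ 1} ⌊n / p^k⌋. For p = 47, n = 1408, the terms are:
  ⌊1408/47^1⌋ = ⌊1408/47⌋ = 29
(the next term ⌊1408/47^2⌋ = 0, terminating the sum). Summing: v_47(1408!) = 29 = 29.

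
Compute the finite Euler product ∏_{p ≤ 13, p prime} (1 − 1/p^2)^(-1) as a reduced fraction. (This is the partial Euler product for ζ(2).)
∏ = 715715/442368

The primes p ≤ 13 are [2, 3, 5, 7, 11, 13]. For each prime, (1 − 1/p^2)^(-1) = p^2 / (p^2 − 1). The product is (1 − 1/2^2)^(-1), (1 − 1/3^2)^(-1), (1 − 1/5^2)^(-1), (1 − 1/7^2)^(-1), (1 − 1/11^2)^(-1), (1 − 1/13^2)^(-1) = ∏ p^2 / (p^2 − 1) = 715715/442368.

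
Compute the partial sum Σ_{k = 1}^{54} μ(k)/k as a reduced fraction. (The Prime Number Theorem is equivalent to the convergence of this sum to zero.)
Σ μ(k)/k = -214765271462202733/10863052825730014910

Values of μ(k) for 1 ≤ k ≤ 54: μ(1) = 1, μ(2) = -1, μ(3) = -1, μ(5) = -1, μ(6) = 1, μ(7) = -1, μ(10) = 1, μ(11) = -1, μ(13) = -1, μ(14) = 1, μ(15) = 1, μ(17) = -1, μ(19) = -1, μ(21) = 1, μ(22) = 1, μ(23) = -1, μ(26) = 1, μ(29) = -1, μ(30) = -1, μ(31) = -1, μ(33) = 1, μ(34) = 1, μ(35) = 1, μ(37) = -1, μ(38) = 1, μ(39) = 1, μ(41) = -1, μ(42) = -1, μ(43) = -1, μ(46) = 1, μ(47) = -1, μ(51) = 1, μ(53) = -1, with μ = 0 on non-squarefree integers. Summing μ(k)/k for k where μ(k) ≠ 0 gives -214765271462202733/10863052825730014910 ≈ -0.0198. (PNT ⟺ this sum → 0 as n → ∞.)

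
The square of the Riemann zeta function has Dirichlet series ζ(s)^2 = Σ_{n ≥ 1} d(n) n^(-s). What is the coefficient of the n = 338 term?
d(338) = 6

ζ(s)^2 = (Σ 1/m^s)(Σ 1/k^s). The coefficient of 1/n^s in the product is the number of ordered pairs (m, k) with mk = n, which equals d(n). For n = 338, divisors are [1, 2, 13, 26, 169, 338], so d(338) = 6.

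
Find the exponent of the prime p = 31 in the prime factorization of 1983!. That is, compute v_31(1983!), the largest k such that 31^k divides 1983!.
v_31(1983!) = 65

Legendre's formula: v_p(n!) = Σ_{k ≥ 1} ⌊n / p^k⌋. For p = 31, n = 1983, the terms are:
  ⌊1983/31^1⌋ = ⌊1983/31⌋ = 63
  ⌊1983/31^2⌋ = ⌊1983/961⌋ = 2
(the next term ⌊1983/31^3⌋ = 0, terminating the sum). Summing: v_31(1983!) = 63 + 2 = 65.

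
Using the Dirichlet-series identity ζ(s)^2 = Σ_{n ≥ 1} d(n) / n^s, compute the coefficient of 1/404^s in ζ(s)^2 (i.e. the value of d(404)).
d(404) = 6

ζ(s)^2 = (Σ 1/m^s)(Σ 1/k^s). The coefficient of 1/n^s in the product is the number of ordered pairs (m, k) with mk = n, which equals d(n). For n = 404, divisors are [1, 2, 4, 101, 202, 404], so d(404) = 6.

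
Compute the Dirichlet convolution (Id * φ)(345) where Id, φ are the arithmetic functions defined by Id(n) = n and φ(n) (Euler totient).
(Id * φ)(345) = 2025

Divisors of 345: [1, 3, 5, 15, 23, 69, 115, 345]. For each d | 345:
  d = 1: Id(1) · φ(345/1) = 1 · 176 = 176
  d = 3: Id(3) · φ(345/3) = 3 · 88 = 264
  d = 5: Id(5) · φ(345/5) = 5 · 44 = 220
  d = 15: Id(15) · φ(345/15) = 15 · 22 = 330
  d = 23: Id(23) · φ(345/23) = 23 · 8 = 184
  d = 69: Id(69) · φ(345/69) = 69 · 4 = 276
  d = 115: Id(115) · φ(345/115) = 115 · 2 = 230
  d = 345: Id(345) · φ(345/345) = 345 · 1 = 345
Summing: (Id * φ)(345) = 176 + 264 + 220 + 330 + 184 + 276 + 230 + 345 = 2025.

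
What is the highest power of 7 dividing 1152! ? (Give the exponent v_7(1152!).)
v_7(1152!) = 190

Legendre's formula: v_p(n!) = Σ_{k ≥ 1} ⌊n / p^k⌋. For p = 7, n = 1152, the terms are:
  ⌊1152/7^1⌋ = ⌊1152/7⌋ = 164
  ⌊1152/7^2⌋ = ⌊1152/49⌋ = 23
  ⌊1152/7^3⌋ = ⌊1152/343⌋ = 3
(the next term ⌊1152/7^4⌋ = 0, terminating the sum). Summing: v_7(1152!) = 164 + 23 + 3 = 190.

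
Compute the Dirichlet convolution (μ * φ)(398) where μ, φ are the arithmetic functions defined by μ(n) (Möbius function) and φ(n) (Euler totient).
(μ * φ)(398) = 0

Divisors of 398: [1, 2, 199, 398]. For each d | 398:
  d = 1: μ(1) · φ(398/1) = 1 · 198 = 198
  d = 2: μ(2) · φ(398/2) = -1 · 198 = -198
  d = 199: μ(199) · φ(398/199) = -1 · 1 = -1
  d = 398: μ(398) · φ(398/398) = 1 · 1 = 1
Summing: (μ * φ)(398) = 198 + -198 + -1 + 1 = 0.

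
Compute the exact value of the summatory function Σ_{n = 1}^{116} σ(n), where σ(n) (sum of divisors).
Σ_{n ≤ 116} σ(n) = 11107

Compute σ(n) for each 1 ≤ n ≤ 116: σ(1) = 1, σ(2) = 3, σ(3) = 4, σ(4) = 7, σ(5) = 6, σ(6) = 12, σ(7) = 8, σ(8) = 15, σ(9) = 13, σ(10) = 18, σ(11) = 12, σ(12) = 28, σ(13) = 14, σ(14) = 24, σ(15) = 24, σ(16) = 31, σ(17) = 18, σ(18) = 39, σ(19) = 20, σ(20) = 42, σ(21) = 32, σ(22) = 36, σ(23) = 24, σ(24) = 60, σ(25) = 31, σ(26) = 42, σ(27) = 40, σ(28) = 56, σ(29) = 30, σ(30) = 72, σ(31) = 32, σ(32) = 63, σ(33) = 48, σ(34) = 54, σ(35) = 48, σ(36) = 91, σ(37) = 38, σ(38) = 60, σ(39) = 56, σ(40) = 90, σ(41) = 42, σ(42) = 96, σ(43) = 44, σ(44) = 84, σ(45) = 78, σ(46) = 72, σ(47) = 48, σ(48) = 124, σ(49) = 57, σ(50) = 93, σ(51) = 72, σ(52) = 98, σ(53) = 54, σ(54) = 120, σ(55) = 72, σ(56) = 120, σ(57) = 80, σ(58) = 90, σ(59) = 60, σ(60) = 168, σ(61) = 62, σ(62) = 96, σ(63) = 104, σ(64) = 127, σ(65) = 84, σ(66) = 144, σ(67) = 68, σ(68) = 126, σ(69) = 96, σ(70) = 144, σ(71) = 72, σ(72) = 195, σ(73) = 74, σ(74) = 114, σ(75) = 124, σ(76) = 140, σ(77) = 96, σ(78) = 168, σ(79) = 80, σ(80) = 186, σ(81) = 121, σ(82) = 126, σ(83) = 84, σ(84) = 224, σ(85) = 108, σ(86) = 132, σ(87) = 120, σ(88) = 180, σ(89) = 90, σ(90) = 234, σ(91) = 112, σ(92) = 168, σ(93) = 128, σ(94) = 144, σ(95) = 120, σ(96) = 252, σ(97) = 98, σ(98) = 171, σ(99) = 156, σ(100) = 217, σ(101) = 102, σ(102) = 216, σ(103) = 104, σ(104) = 210, σ(105) = 192, σ(106) = 162, σ(107) = 108, σ(108) = 280, σ(109) = 110, σ(110) = 216, σ(111) = 152, σ(112) = 248, σ(113) = 114, σ(114) = 240, σ(115) = 144, σ(116) = 210. Summing all 116 values: 11107. (Average order: Σ_{n ≤ x} σ(n) ~ (π²/12) x². For x = 116, (π²/12)·116² ≈ 11067.12.)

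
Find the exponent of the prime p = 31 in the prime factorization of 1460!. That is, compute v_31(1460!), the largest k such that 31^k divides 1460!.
v_31(1460!) = 48

Legendre's formula: v_p(n!) = Σ_{k ≥ 1} ⌊n / p^k⌋. For p = 31, n = 1460, the terms are:
  ⌊1460/31^1⌋ = ⌊1460/31⌋ = 47
  ⌊1460/31^2⌋ = ⌊1460/961⌋ = 1
(the next term ⌊1460/31^3⌋ = 0, terminating the sum). Summing: v_31(1460!) = 47 + 1 = 48.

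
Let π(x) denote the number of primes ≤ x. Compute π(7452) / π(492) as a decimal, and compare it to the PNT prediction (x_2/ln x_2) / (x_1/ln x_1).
π(7452)/π(492) = 943/94 ≈ 10.0319;  PNT prediction ≈ 10.5296.

π(492) = 94 and π(7452) = 943, so π(7452)/π(492) ≈ 10.0319. The PNT-predicted ratio is (7452/ln(7452)) / (492/ln(492)) ≈ 10.5296. The two agree to within a few percent, as expected.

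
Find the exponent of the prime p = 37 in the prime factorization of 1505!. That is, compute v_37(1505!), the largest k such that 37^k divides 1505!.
v_37(1505!) = 41

Legendre's formula: v_p(n!) = Σ_{k ≥ 1} ⌊n / p^k⌋. For p = 37, n = 1505, the terms are:
  ⌊1505/37^1⌋ = ⌊1505/37⌋ = 40
  ⌊1505/37^2⌋ = ⌊1505/1369⌋ = 1
(the next term ⌊1505/37^3⌋ = 0, terminating the sum). Summing: v_37(1505!) = 40 + 1 = 41.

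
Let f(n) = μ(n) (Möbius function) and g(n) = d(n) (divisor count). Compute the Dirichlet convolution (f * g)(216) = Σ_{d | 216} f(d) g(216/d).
(μ * d)(216) = 1

Divisors of 216: [1, 2, 3, 4, 6, 8, 9, 12, 18, 24, 27, 36, 54, 72, 108, 216]. For each d | 216:
  d = 1: μ(1) · d(216/1) = 1 · 16 = 16
  d = 2: μ(2) · d(216/2) = -1 · 12 = -12
  d = 3: μ(3) · d(216/3) = -1 · 12 = -12
  d = 4: μ(4) · d(216/4) = 0 · 8 = 0
  d = 6: μ(6) · d(216/6) = 1 · 9 = 9
  d = 8: μ(8) · d(216/8) = 0 · 4 = 0
  d = 9: μ(9) · d(216/9) = 0 · 8 = 0
  d = 12: μ(12) · d(216/12) = 0 · 6 = 0
  d = 18: μ(18) · d(216/18) = 0 · 6 = 0
  d = 24: μ(24) · d(216/24) = 0 · 3 = 0
  d = 27: μ(27) · d(216/27) = 0 · 4 = 0
  d = 36: μ(36) · d(216/36) = 0 · 4 = 0
  d = 54: μ(54) · d(216/54) = 0 · 3 = 0
  d = 72: μ(72) · d(216/72) = 0 · 2 = 0
  d = 108: μ(108) · d(216/108) = 0 · 2 = 0
  d = 216: μ(216) · d(216/216) = 0 · 1 = 0
Summing: (μ * d)(216) = 16 + -12 + -12 + 0 + 9 + 0 + 0 + 0 + 0 + 0 + 0 + 0 + 0 + 0 + 0 + 0 = 1.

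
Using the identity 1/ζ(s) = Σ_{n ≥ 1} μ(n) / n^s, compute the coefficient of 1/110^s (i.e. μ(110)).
μ(110) = -1

Factor n = 110 = 2 · 5 · 11. μ(n) = 0 if any exponent ≥ 2 (not squarefree); otherwise μ(n) = (−1)^{ω(n)} where ω(n) is the number of distinct prime factors. Applying: μ(110) = -1.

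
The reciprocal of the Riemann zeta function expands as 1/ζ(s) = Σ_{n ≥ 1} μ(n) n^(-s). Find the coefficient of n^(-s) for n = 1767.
μ(1767) = -1

Factor n = 1767 = 3 · 19 · 31. μ(n) = 0 if any exponent ≥ 2 (not squarefree); otherwise μ(n) = (−1)^{ω(n)} where ω(n) is the number of distinct prime factors. Applying: μ(1767) = -1.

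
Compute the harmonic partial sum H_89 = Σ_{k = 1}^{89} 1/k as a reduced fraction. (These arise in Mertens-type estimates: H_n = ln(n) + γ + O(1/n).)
H_89 = 3645196481713595484337076792241271893701/718766754945489455304472257065075294400

Direct summation: H_89 = 1 + 1/2 + ... + 1/89. The least common denominator is lcm(1, ..., 89) = 718766754945489455304472257065075294400; over this denominator the numerator is 718766754945489455304472257065075294400 + 359383377472744727652236128532537647200 + 239588918315163151768157419021691764800 + 179691688736372363826118064266268823600 + 143753350989097891060894451413015058880 + 119794459157581575884078709510845882400 + 102680964992212779329210322437867899200 + 89845844368186181913059032133134411800 + 79862972771721050589385806340563921600 + 71876675494548945530447225706507529440 + 65342432267771768664042932460461390400 + 59897229578790787942039354755422941200 + 55289750380422265792651712081928868800 + 51340482496106389664605161218933949600 + 47917783663032630353631483804338352960 + 44922922184093090956529516066567205900 + 42280397349734673841439544533239723200 + 39931486385860525294692903170281960800 + 37829829207657339752866960898161857600 + 35938337747274472765223612853253764720 + 34226988330737593109736774145955966400 + 32671216133885884332021466230230695200 + 31250728475890845882803141611525012800 + 29948614789395393971019677377711470600 + 28750670197819578212178890282603011776 + 27644875190211132896325856040964434400 + 26620990923907016863128602113521307200 + 25670241248053194832302580609466974800 + 24785060515361705355326629553968113600 + 23958891831516315176815741902169176480 + 23186024353080305009821685711776622400 + 22461461092046545478264758033283602950 + 21780810755923922888014310820153796800 + 21140198674867336920719772266619861600 + 20536192998442555865842064487573579840 + 19965743192930262647346451585140980400 + 19426128512040255548769520461218251200 + 18914914603828669876433480449080928800 + 18429916793474088597550570693976289600 + 17969168873637236382611806426626882360 + 17530896462085108665962737977196958400 + 17113494165368796554868387072977983200 + 16715505928964871053592378071280820800 + 16335608066942942166010733115115347600 + 15972594554344210117877161268112784320 + 15625364237945422941401570805762506400 + 15292909679691265006478133129044155200 + 14974307394697696985509838688855735300 + 14668709284601825618458617491123985600 + 14375335098909789106089445141301505888 + 14093465783244891280479848177746574400 + 13822437595105566448162928020482217200 + 13561636885763951986876835038963684800 + 13310495461953508431564301056760653600 + 13068486453554353732808586492092278080 + 12835120624026597416151290304733487400 + 12609943069219113250955653632720619200 + 12392530257680852677663314776984056800 + 12182487371957448394991055204492801600 + 11979445915758157588407870951084588240 + 11783061556483433693515938640411070400 + 11593012176540152504910842855888311200 + 11408996110245864369912258048651988800 + 11230730546023272739132379016641801475 + 11057950076084453158530342416385773760 + 10890405377961961444007155410076898400 + 10727862014111782914992123239777243200 + 10570099337433668460359886133309930800 + 10416909491963615294267713870508337600 + 10268096499221277932921032243786789920 + 10123475421767457116964397986832046400 + 9982871596465131323673225792570490200 + 9846119930760129524718798041987332800 + 9713064256020127774384760230609125600 + 9583556732606526070726296760867670592 + 9457457301914334938216740224540464400 + 9334633181110252666291847494351627200 + 9214958396737044298775285346988144800 + 9098313353740372851955345026140193600 + 8984584436818618191305903213313441180 + 8873663641302338954376200704507102400 + 8765448231042554332981368988598479200 + 8659840421029993437403280205603316800 + 8556747082684398277434193536488991600 + 8456079469946934768287908906647944640 + 8357752964482435526796189035640410400 + 8261686838453901785108876517989371200 + 8167804033471471083005366557557673800 + 8076030954443701744994070304101969600 = 3645196481713595484337076792241271893701, so H_89 = 3645196481713595484337076792241271893701/718766754945489455304472257065075294400 (already in lowest terms) ≈ 5.07146. (The PNT-adjacent estimate ln(89) + γ ≈ 5.06585 matches within O(1/n).)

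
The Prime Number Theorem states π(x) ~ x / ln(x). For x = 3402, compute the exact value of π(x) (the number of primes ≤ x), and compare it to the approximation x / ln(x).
π(3402) = 478;  x/ln(x) ≈ 418.34;  relative error ≈ 12.48%.

Directly count primes up to 3402: π(3402) = 478. The PNT approximation gives 3402/ln(3402) ≈ 3402/8.13212 ≈ 418.34. Relative error (π(x) − x/ln(x)) / π(x) ≈ 12.48%; the approximation is known to undercount slightly (Li(x) is a better estimate).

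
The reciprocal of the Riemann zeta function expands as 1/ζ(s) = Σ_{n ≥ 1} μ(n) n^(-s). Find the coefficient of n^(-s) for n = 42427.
μ(42427) = 1

Factor n = 42427 = 7 · 11 · 19 · 29. μ(n) = 0 if any exponent ≥ 2 (not squarefree); otherwise μ(n) = (−1)^{ω(n)} where ω(n) is the number of distinct prime factors. Applying: μ(42427) = 1.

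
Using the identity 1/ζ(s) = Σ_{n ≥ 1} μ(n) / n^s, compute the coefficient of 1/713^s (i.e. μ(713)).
μ(713) = 1

Factor n = 713 = 23 · 31. μ(n) = 0 if any exponent ≥ 2 (not squarefree); otherwise μ(n) = (−1)^{ω(n)} where ω(n) is the number of distinct prime factors. Applying: μ(713) = 1.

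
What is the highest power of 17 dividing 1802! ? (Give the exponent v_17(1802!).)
v_17(1802!) = 112

Legendre's formula: v_p(n!) = Σ_{k ≥ 1} ⌊n / p^k⌋. For p = 17, n = 1802, the terms are:
  ⌊1802/17^1⌋ = ⌊1802/17⌋ = 106
  ⌊1802/17^2⌋ = ⌊1802/289⌋ = 6
(the next term ⌊1802/17^3⌋ = 0, terminating the sum). Summing: v_17(1802!) = 106 + 6 = 112.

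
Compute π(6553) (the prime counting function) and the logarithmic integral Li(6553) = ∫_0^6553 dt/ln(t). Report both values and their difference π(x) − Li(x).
π(6553) = 847;  Li(6553) ≈ 863.66;  π(x) − Li(x) ≈ -16.66.

Direct count of primes ≤ 6553 gives π(6553) = 847. Numerical evaluation of the logarithmic integral gives Li(6553) ≈ 863.66. The difference π(x) − Li(x) ≈ -16.66 is typically negative for small/moderate x (Li(x) overestimates), though Littlewood's theorem shows this sign changes infinitely often.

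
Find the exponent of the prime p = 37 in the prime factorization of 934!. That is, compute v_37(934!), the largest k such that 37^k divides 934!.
v_37(934!) = 25

Legendre's formula: v_p(n!) = Σ_{k ≥ 1} ⌊n / p^k⌋. For p = 37, n = 934, the terms are:
  ⌊934/37^1⌋ = ⌊934/37⌋ = 25
(the next term ⌊934/37^2⌋ = 0, terminating the sum). Summing: v_37(934!) = 25 = 25.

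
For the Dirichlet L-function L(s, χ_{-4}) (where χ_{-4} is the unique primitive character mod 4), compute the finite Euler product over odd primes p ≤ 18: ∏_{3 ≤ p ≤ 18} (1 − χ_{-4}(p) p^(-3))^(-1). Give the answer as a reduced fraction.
∏ = 87995602569875/90796952813568

The odd primes p ≤ 18 are [3, 5, 7, 11, 13, 17]. For each, χ(p) = 1 if p ≡ 1 mod 4, χ(p) = −1 if p ≡ 3 mod 4. Taking (1 − χ(p)/p^3)^(-1) = p^3/(p^3 − χ(p)): (1 − (-1)/3^3)^(-1) · (1 − (1)/5^3)^(-1) · (1 − (-1)/7^3)^(-1) · (1 − (-1)/11^3)^(-1) · (1 − (1)/13^3)^(-1) · (1 − (1)/17^3)^(-1) = 87995602569875/90796952813568.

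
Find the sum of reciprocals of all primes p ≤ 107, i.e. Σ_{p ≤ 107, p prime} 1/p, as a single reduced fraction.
Σ 1/p = 4701017770207212913287900722730772880277689/2566376117594999414479597815340071648394470

π(107) = 28, so the primes ≤ 107 are [2, 3, 5, 7, 11, 13, 17, 19, 23, 29, 31, 37, 41, 43, 47, 53, 59, 61, 67, 71, 73, 79, 83, 89, 97, 101, 103, 107]. Summing 1/p over these primes: 4701017770207212913287900722730772880277689/2566376117594999414479597815340071648394470 ≈ 1.8318. Mertens estimate ln ln(107) + 0.2615 ≈ 1.8033.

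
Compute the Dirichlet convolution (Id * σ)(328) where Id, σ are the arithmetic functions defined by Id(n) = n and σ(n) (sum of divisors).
(Id * σ)(328) = 4067

Divisors of 328: [1, 2, 4, 8, 41, 82, 164, 328]. For each d | 328:
  d = 1: Id(1) · σ(328/1) = 1 · 630 = 630
  d = 2: Id(2) · σ(328/2) = 2 · 294 = 588
  d = 4: Id(4) · σ(328/4) = 4 · 126 = 504
  d = 8: Id(8) · σ(328/8) = 8 · 42 = 336
  d = 41: Id(41) · σ(328/41) = 41 · 15 = 615
  d = 82: Id(82) · σ(328/82) = 82 · 7 = 574
  d = 164: Id(164) · σ(328/164) = 164 · 3 = 492
  d = 328: Id(328) · σ(328/328) = 328 · 1 = 328
Summing: (Id * σ)(328) = 630 + 588 + 504 + 336 + 615 + 574 + 492 + 328 = 4067.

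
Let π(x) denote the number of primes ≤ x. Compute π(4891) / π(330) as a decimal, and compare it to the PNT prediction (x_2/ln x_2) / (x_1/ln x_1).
π(4891)/π(330) = 654/66 ≈ 9.9091;  PNT prediction ≈ 10.1175.

π(330) = 66 and π(4891) = 654, so π(4891)/π(330) ≈ 9.9091. The PNT-predicted ratio is (4891/ln(4891)) / (330/ln(330)) ≈ 10.1175. The two agree to within a few percent, as expected.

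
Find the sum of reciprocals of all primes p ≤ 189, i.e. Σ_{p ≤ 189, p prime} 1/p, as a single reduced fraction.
Σ 1/p = 10408867916382550633331528920459565913027063402071390584941986323453055203/5397346292805549782720214077673687806275517530364350655459511599582614290

π(189) = 42, so the primes ≤ 189 are [2, 3, 5, 7, 11, 13, 17, 19, 23, 29, 31, 37, 41, 43, 47, 53, 59, 61, 67, 71, 73, 79, 83, 89, 97, 101, 103, 107, 109, 113, 127, 131, 137, 139, 149, 151, 157, 163, 167, 173, 179, 181]. Summing 1/p over these primes: 10408867916382550633331528920459565913027063402071390584941986323453055203/5397346292805549782720214077673687806275517530364350655459511599582614290 ≈ 1.9285. Mertens estimate ln ln(189) + 0.2615 ≈ 1.9182.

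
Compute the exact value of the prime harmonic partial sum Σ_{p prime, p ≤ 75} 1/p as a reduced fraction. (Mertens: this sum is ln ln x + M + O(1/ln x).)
Σ 1/p = 71544353681891529224514036059/40729680599249024150621323470

π(75) = 21, so the primes ≤ 75 are [2, 3, 5, 7, 11, 13, 17, 19, 23, 29, 31, 37, 41, 43, 47, 53, 59, 61, 67, 71, 73]. Summing 1/p over these primes: 71544353681891529224514036059/40729680599249024150621323470 ≈ 1.7566. Mertens estimate ln ln(75) + 0.2615 ≈ 1.7242.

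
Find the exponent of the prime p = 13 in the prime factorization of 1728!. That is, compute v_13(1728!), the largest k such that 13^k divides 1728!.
v_13(1728!) = 142

Legendre's formula: v_p(n!) = Σ_{k ≥ 1} ⌊n / p^k⌋. For p = 13, n = 1728, the terms are:
  ⌊1728/13^1⌋ = ⌊1728/13⌋ = 132
  ⌊1728/13^2⌋ = ⌊1728/169⌋ = 10
(the next term ⌊1728/13^3⌋ = 0, terminating the sum). Summing: v_13(1728!) = 132 + 10 = 142.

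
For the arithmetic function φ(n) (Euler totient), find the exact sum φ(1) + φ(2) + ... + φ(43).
Σ_{n ≤ 43} φ(n) = 584

Compute φ(n) for each 1 ≤ n ≤ 43: φ(1) = 1, φ(2) = 1, φ(3) = 2, φ(4) = 2, φ(5) = 4, φ(6) = 2, φ(7) = 6, φ(8) = 4, φ(9) = 6, φ(10) = 4, φ(11) = 10, φ(12) = 4, φ(13) = 12, φ(14) = 6, φ(15) = 8, φ(16) = 8, φ(17) = 16, φ(18) = 6, φ(19) = 18, φ(20) = 8, φ(21) = 12, φ(22) = 10, φ(23) = 22, φ(24) = 8, φ(25) = 20, φ(26) = 12, φ(27) = 18, φ(28) = 12, φ(29) = 28, φ(30) = 8, φ(31) = 30, φ(32) = 16, φ(33) = 20, φ(34) = 16, φ(35) = 24, φ(36) = 12, φ(37) = 36, φ(38) = 18, φ(39) = 24, φ(40) = 16, φ(41) = 40, φ(42) = 12, φ(43) = 42. Summing all 43 values: 584. (Average order: Σ_{n ≤ x} φ(n) ~ (3/π²) x². For x = 43, (3/π²)·43² ≈ 562.03.)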